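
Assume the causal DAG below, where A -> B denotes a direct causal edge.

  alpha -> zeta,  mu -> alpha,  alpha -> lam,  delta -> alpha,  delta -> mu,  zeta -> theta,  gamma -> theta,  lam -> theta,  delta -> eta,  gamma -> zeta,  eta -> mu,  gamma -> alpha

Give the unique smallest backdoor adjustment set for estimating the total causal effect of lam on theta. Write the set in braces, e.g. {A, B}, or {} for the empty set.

{alpha}

Variables eligible for adjustment (non-descendants of lam, excluding lam and theta): {alpha, delta, eta, gamma, mu, zeta}.
Backdoor paths from lam to theta:
  P1: lam <- alpha <- gamma -> zeta -> theta
  P2: lam <- alpha <- gamma -> theta
  P3: lam <- alpha -> zeta <- gamma -> theta
  P4: lam <- alpha -> zeta -> theta
The empty set is not sufficient: P1 (lam <- alpha <- gamma -> zeta -> theta) has no collider blocking it and no conditioned non-collider, so it is open.
Try {alpha}:
  P1: blocked at chain node alpha ∈ conditioning set.
  P2: blocked at chain node alpha ∈ conditioning set.
  P3: blocked at fork node alpha ∈ conditioning set.
  P4: blocked at fork node alpha ∈ conditioning set.
{alpha} contains no descendant of lam and blocks every backdoor path.
No other singleton works — e.g. {delta} leaves P1 open — so {alpha} is the unique smallest valid adjustment set.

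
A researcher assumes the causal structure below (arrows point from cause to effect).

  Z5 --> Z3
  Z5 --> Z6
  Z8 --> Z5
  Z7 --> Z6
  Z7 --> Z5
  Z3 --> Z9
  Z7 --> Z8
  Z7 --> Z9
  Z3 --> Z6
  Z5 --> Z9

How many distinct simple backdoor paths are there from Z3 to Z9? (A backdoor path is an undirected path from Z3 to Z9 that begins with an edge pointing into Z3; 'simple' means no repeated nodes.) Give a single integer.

4

A backdoor path from Z3 to Z9 is any simple undirected path whose first edge points into Z3 (i.e. leaves Z3 via a parent).
Parents of Z3: {Z5}.
Enumerating:
  P1: Z3 <- Z5 <- Z7 -> Z9
  P2: Z3 <- Z5 <- Z8 <- Z7 -> Z9
  P3: Z3 <- Z5 -> Z6 <- Z7 -> Z9
  P4: Z3 <- Z5 -> Z9
That exhausts the simple backdoor paths. Count: 4.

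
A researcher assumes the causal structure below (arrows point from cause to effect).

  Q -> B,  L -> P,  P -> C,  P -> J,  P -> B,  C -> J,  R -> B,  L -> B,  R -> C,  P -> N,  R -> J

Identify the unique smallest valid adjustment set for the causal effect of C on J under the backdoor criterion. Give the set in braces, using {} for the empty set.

{P, R}

Variables eligible for adjustment (non-descendants of C, excluding C and J): {B, L, N, P, Q, R}.
Backdoor paths from C to J:
  P1: C <- R -> J
  P2: C <- R -> B <- L -> P -> J
  P3: C <- R -> B <- P -> J
  P4: C <- P <- L -> B <- R -> J
  P5: C <- P -> J
  P6: C <- P -> B <- R -> J
The empty set is not sufficient: P1 (C <- R -> J) has no collider blocking it and no conditioned non-collider, so it is open.
Try {P, R}:
  P1: blocked at fork node R ∈ conditioning set.
  P2: blocked at fork node R ∈ conditioning set.
  P3: blocked at fork node R ∈ conditioning set.
  P4: blocked at chain node P ∈ conditioning set.
  P5: blocked at fork node P ∈ conditioning set.
  P6: blocked at fork node P ∈ conditioning set.
{P, R} contains no descendant of C and blocks every backdoor path.
Every element of {P, R} is needed (dropping P leaves P5 open; dropping R leaves P1 open), so no proper subset is valid.
Among all size-2 subsets of the eligible variables, only {P, R} blocks every backdoor path, so it is the unique smallest valid adjustment set.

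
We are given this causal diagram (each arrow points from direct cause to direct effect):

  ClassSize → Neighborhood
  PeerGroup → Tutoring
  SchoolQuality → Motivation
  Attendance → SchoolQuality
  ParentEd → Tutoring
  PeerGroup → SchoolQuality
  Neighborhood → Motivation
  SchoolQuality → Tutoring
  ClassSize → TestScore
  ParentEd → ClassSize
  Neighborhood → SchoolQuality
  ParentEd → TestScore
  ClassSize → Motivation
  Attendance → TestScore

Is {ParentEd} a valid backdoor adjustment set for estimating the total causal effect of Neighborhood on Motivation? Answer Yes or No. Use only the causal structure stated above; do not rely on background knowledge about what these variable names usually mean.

No

Backdoor paths from Neighborhood to Motivation (paths whose first edge points into Neighborhood):
  P1: Neighborhood <- ClassSize <- ParentEd -> Tutoring <- PeerGroup -> SchoolQuality -> Motivation
  P2: Neighborhood <- ClassSize <- ParentEd -> Tutoring <- SchoolQuality -> Motivation
  P3: Neighborhood <- ClassSize <- ParentEd -> TestScore <- Attendance -> SchoolQuality -> Motivation
  P4: Neighborhood <- ClassSize -> TestScore <- ParentEd -> Tutoring <- PeerGroup -> SchoolQuality -> Motivation
  P5: Neighborhood <- ClassSize -> TestScore <- ParentEd -> Tutoring <- SchoolQuality -> Motivation
  P6: Neighborhood <- ClassSize -> TestScore <- Attendance -> SchoolQuality -> Motivation
  P7: Neighborhood <- ClassSize -> Motivation
Condition 1 (no descendant of Neighborhood in the set): holds — descendants of Neighborhood are {Motivation, SchoolQuality, Tutoring}; none are in {ParentEd}.
Condition 2 (every backdoor path blocked by {ParentEd}):
  P1: blocked at fork node ParentEd ∈ conditioning set.
  P2: blocked at fork node ParentEd ∈ conditioning set.
  P3: blocked at fork node ParentEd ∈ conditioning set.
  P4: blocked at collider TestScore (neither it nor any descendant is in the conditioning set).
  P5: blocked at collider TestScore (neither it nor any descendant is in the conditioning set).
  P6: blocked at collider TestScore (neither it nor any descendant is in the conditioning set).
  P7: open — no interior node is in the conditioning set.
{ParentEd} does not satisfy the backdoor criterion.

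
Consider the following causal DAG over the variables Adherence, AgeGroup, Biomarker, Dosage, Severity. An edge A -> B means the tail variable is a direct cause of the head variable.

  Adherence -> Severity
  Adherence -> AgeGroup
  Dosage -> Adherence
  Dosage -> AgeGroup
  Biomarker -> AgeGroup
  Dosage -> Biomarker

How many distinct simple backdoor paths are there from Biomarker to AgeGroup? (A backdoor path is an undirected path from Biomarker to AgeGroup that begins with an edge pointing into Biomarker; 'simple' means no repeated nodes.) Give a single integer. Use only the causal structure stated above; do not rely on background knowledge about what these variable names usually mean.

2

A backdoor path from Biomarker to AgeGroup is any simple undirected path whose first edge points into Biomarker (i.e. leaves Biomarker via a parent).
Parents of Biomarker: {Dosage}.
Enumerating:
  P1: Biomarker <- Dosage -> Adherence -> AgeGroup
  P2: Biomarker <- Dosage -> AgeGroup
That exhausts the simple backdoor paths. Count: 2.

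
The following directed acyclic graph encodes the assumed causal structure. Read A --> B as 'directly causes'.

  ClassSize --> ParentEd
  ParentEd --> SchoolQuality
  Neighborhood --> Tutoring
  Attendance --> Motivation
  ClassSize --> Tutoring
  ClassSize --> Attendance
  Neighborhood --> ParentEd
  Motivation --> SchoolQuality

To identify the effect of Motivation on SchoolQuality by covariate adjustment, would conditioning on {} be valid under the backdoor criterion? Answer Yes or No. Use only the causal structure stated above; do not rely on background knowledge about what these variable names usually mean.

Backdoor paths from Motivation to SchoolQuality (paths whose first edge points into Motivation):
  P1: Motivation <- Attendance <- ClassSize -> ParentEd -> SchoolQuality
  P2: Motivation <- Attendance <- ClassSize -> Tutoring <- Neighborhood -> ParentEd -> SchoolQuality
Condition 1 (no descendant of Motivation in the set): holds — descendants of Motivation are {SchoolQuality}; none are in {}.
Condition 2 (every backdoor path blocked by {}):
  P1: open — no interior node is in the conditioning set.
  P2: blocked at collider Tutoring (neither it nor any descendant is in the conditioning set).
{} does not satisfy the backdoor criterion.

No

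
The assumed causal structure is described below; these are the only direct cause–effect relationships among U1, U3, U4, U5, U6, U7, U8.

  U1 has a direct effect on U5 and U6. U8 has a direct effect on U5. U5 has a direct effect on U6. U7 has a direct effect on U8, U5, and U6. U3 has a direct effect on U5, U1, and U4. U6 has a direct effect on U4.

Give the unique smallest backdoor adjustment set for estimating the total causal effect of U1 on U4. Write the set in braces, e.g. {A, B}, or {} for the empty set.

{U3}

Variables eligible for adjustment (non-descendants of U1, excluding U1 and U4): {U3, U7, U8}.
Backdoor paths from U1 to U4:
  P1: U1 <- U3 -> U5 <- U7 -> U6 -> U4
  P2: U1 <- U3 -> U5 <- U8 <- U7 -> U6 -> U4
  P3: U1 <- U3 -> U5 -> U6 -> U4
  P4: U1 <- U3 -> U4
The empty set is not sufficient: P3 (U1 <- U3 -> U5 -> U6 -> U4) has no collider blocking it and no conditioned non-collider, so it is open.
Try {U3}:
  P1: blocked at fork node U3 ∈ conditioning set.
  P2: blocked at fork node U3 ∈ conditioning set.
  P3: blocked at fork node U3 ∈ conditioning set.
  P4: blocked at fork node U3 ∈ conditioning set.
{U3} contains no descendant of U1 and blocks every backdoor path.
No other singleton works — e.g. {U7} leaves P3 open — so {U3} is the unique smallest valid adjustment set.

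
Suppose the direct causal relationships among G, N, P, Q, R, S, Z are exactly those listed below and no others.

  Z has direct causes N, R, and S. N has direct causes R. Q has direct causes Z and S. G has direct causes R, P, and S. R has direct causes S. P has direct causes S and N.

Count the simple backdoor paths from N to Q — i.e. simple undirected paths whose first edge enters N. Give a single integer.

A backdoor path from N to Q is any simple undirected path whose first edge points into N (i.e. leaves N via a parent).
Parents of N: {R}.
Enumerating:
  P1: N <- R <- S -> Z -> Q
  P2: N <- R <- S -> Q
  P3: N <- R -> Z <- S -> Q
  P4: N <- R -> Z -> Q
  P5: N <- R -> G <- S -> Z -> Q
  P6: N <- R -> G <- S -> Q
  P7: N <- R -> G <- P <- S -> Z -> Q
  P8: N <- R -> G <- P <- S -> Q
That exhausts the simple backdoor paths. Count: 8.

8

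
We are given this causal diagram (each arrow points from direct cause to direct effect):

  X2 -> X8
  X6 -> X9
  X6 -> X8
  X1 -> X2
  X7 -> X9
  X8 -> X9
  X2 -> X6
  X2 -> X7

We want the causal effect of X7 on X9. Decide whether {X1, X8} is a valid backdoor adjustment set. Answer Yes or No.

No

Backdoor paths from X7 to X9 (paths whose first edge points into X7):
  P1: X7 <- X2 -> X6 -> X8 -> X9
  P2: X7 <- X2 -> X6 -> X9
  P3: X7 <- X2 -> X8 <- X6 -> X9
  P4: X7 <- X2 -> X8 -> X9
Condition 1 (no descendant of X7 in the set): holds — descendants of X7 are {X9}; none are in {X1, X8}.
Condition 2 (every backdoor path blocked by {X1, X8}):
  P1: blocked at chain node X8 ∈ conditioning set.
  P2: open — no interior node is in the conditioning set.
  P3: open — collider(s) X8 are conditioned on (or have a conditioned descendant) and no non-collider on the path is in the set.
  P4: blocked at chain node X8 ∈ conditioning set.
{X1, X8} does not satisfy the backdoor criterion.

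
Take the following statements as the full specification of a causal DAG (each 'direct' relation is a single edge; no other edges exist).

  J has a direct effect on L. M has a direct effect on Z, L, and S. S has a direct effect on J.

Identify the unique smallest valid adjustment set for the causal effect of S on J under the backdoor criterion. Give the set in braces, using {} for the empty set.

Variables eligible for adjustment (non-descendants of S, excluding S and J): {M, Z}.
Backdoor paths from S to J:
  P1: S <- M -> L <- J
Each backdoor path contains an unconditioned collider, so every path is already blocked with the empty conditioning set:
  P1: blocked at collider L (neither it nor any descendant is in the conditioning set).
The empty set is therefore the unique smallest valid set.

{}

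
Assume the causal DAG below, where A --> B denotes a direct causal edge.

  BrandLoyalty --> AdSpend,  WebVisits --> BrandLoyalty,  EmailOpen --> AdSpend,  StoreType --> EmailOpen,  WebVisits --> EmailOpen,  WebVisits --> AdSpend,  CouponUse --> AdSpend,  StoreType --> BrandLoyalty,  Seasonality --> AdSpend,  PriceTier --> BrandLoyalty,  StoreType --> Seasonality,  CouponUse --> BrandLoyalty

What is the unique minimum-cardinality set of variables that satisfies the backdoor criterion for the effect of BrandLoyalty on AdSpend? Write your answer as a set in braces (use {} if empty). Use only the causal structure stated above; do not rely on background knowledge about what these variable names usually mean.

Variables eligible for adjustment (non-descendants of BrandLoyalty, excluding BrandLoyalty and AdSpend): {CouponUse, EmailOpen, PriceTier, Seasonality, StoreType, WebVisits}.
Backdoor paths from BrandLoyalty to AdSpend:
  P1: BrandLoyalty <- WebVisits -> EmailOpen <- StoreType -> Seasonality -> AdSpend
  P2: BrandLoyalty <- WebVisits -> EmailOpen -> AdSpend
  P3: BrandLoyalty <- WebVisits -> AdSpend
  P4: BrandLoyalty <- StoreType -> Seasonality -> AdSpend
  P5: BrandLoyalty <- StoreType -> EmailOpen <- WebVisits -> AdSpend
  P6: BrandLoyalty <- StoreType -> EmailOpen -> AdSpend
  P7: BrandLoyalty <- CouponUse -> AdSpend
The empty set is not sufficient: P2 (BrandLoyalty <- WebVisits -> EmailOpen -> AdSpend) has no collider blocking it and no conditioned non-collider, so it is open.
Try {CouponUse, StoreType, WebVisits}:
  P1: blocked at fork node WebVisits ∈ conditioning set.
  P2: blocked at fork node WebVisits ∈ conditioning set.
  P3: blocked at fork node WebVisits ∈ conditioning set.
  P4: blocked at fork node StoreType ∈ conditioning set.
  P5: blocked at fork node StoreType ∈ conditioning set.
  P6: blocked at fork node StoreType ∈ conditioning set.
  P7: blocked at fork node CouponUse ∈ conditioning set.
{CouponUse, StoreType, WebVisits} contains no descendant of BrandLoyalty and blocks every backdoor path.
Every element of {CouponUse, StoreType, WebVisits} is needed (dropping CouponUse leaves P7 open; dropping StoreType leaves P4 open; dropping WebVisits leaves P2 open), so no proper subset is valid.
Among all size-3 subsets of the eligible variables, only {CouponUse, StoreType, WebVisits} blocks every backdoor path, so it is the unique smallest valid adjustment set.

{CouponUse, StoreType, WebVisits}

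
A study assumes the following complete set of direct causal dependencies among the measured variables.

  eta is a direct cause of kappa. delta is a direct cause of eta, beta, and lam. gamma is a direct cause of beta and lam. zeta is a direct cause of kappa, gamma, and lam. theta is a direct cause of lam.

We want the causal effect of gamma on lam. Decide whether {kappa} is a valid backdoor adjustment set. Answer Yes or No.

Backdoor paths from gamma to lam (paths whose first edge points into gamma):
  P1: gamma <- zeta -> lam
  P2: gamma <- zeta -> kappa <- eta <- delta -> lam
Condition 1 (no descendant of gamma in the set): holds — descendants of gamma are {beta, lam}; none are in {kappa}.
Condition 2 (every backdoor path blocked by {kappa}):
  P1: open — no interior node is in the conditioning set.
  P2: open — collider(s) kappa are conditioned on (or have a conditioned descendant) and no non-collider on the path is in the set.
{kappa} does not satisfy the backdoor criterion.

No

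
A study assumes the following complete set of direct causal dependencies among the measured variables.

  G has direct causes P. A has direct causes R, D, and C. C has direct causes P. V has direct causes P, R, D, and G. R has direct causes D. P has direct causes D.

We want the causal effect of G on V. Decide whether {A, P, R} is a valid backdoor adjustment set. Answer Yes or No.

Backdoor paths from G to V (paths whose first edge points into G):
  P1: G <- P <- D -> R -> V
  P2: G <- P <- D -> A <- R -> V
  P3: G <- P <- D -> V
  P4: G <- P -> C -> A <- D -> R -> V
  P5: G <- P -> C -> A <- D -> V
  P6: G <- P -> C -> A <- R <- D -> V
  P7: G <- P -> C -> A <- R -> V
  P8: G <- P -> V
Condition 1 (no descendant of G in the set): holds — descendants of G are {V}; none are in {A, P, R}.
Condition 2 (every backdoor path blocked by {A, P, R}):
  P1: blocked at chain node P ∈ conditioning set.
  P2: blocked at chain node P ∈ conditioning set.
  P3: blocked at chain node P ∈ conditioning set.
  P4: blocked at fork node P ∈ conditioning set.
  P5: blocked at fork node P ∈ conditioning set.
  P6: blocked at fork node P ∈ conditioning set.
  P7: blocked at fork node P ∈ conditioning set.
  P8: blocked at fork node P ∈ conditioning set.
{A, P, R} satisfies the backdoor criterion.

Yes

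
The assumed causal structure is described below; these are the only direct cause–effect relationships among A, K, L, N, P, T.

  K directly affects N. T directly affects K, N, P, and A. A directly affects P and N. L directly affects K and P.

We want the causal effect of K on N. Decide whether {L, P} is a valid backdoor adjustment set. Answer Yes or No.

Backdoor paths from K to N (paths whose first edge points into K):
  P1: K <- T -> A -> N
  P2: K <- T -> P <- A -> N
  P3: K <- T -> N
  P4: K <- L -> P <- T -> A -> N
  P5: K <- L -> P <- T -> N
  P6: K <- L -> P <- A <- T -> N
  P7: K <- L -> P <- A -> N
Condition 1 (no descendant of K in the set): holds — descendants of K are {N}; none are in {L, P}.
Condition 2 (every backdoor path blocked by {L, P}):
  P1: open — no interior node is in the conditioning set.
  P2: open — collider(s) P are conditioned on (or have a conditioned descendant) and no non-collider on the path is in the set.
  P3: open — no interior node is in the conditioning set.
  P4: blocked at fork node L ∈ conditioning set.
  P5: blocked at fork node L ∈ conditioning set.
  P6: blocked at fork node L ∈ conditioning set.
  P7: blocked at fork node L ∈ conditioning set.
{L, P} does not satisfy the backdoor criterion.

No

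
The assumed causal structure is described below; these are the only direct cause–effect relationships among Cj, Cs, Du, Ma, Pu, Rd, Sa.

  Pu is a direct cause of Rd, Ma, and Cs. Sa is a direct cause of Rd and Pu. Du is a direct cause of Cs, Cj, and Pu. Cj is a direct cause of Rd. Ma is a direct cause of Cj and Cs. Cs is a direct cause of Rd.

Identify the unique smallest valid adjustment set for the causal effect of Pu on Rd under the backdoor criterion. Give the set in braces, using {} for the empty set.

Variables eligible for adjustment (non-descendants of Pu, excluding Pu and Rd): {Du, Sa}.
Backdoor paths from Pu to Rd:
  P1: Pu <- Du -> Cj <- Ma -> Cs -> Rd
  P2: Pu <- Du -> Cj -> Rd
  P3: Pu <- Du -> Cs <- Ma -> Cj -> Rd
  P4: Pu <- Du -> Cs -> Rd
  P5: Pu <- Sa -> Rd
The empty set is not sufficient: P2 (Pu <- Du -> Cj -> Rd) has no collider blocking it and no conditioned non-collider, so it is open.
Try {Du, Sa}:
  P1: blocked at fork node Du ∈ conditioning set.
  P2: blocked at fork node Du ∈ conditioning set.
  P3: blocked at fork node Du ∈ conditioning set.
  P4: blocked at fork node Du ∈ conditioning set.
  P5: blocked at fork node Sa ∈ conditioning set.
{Du, Sa} contains no descendant of Pu and blocks every backdoor path.
Every element of {Du, Sa} is needed (dropping Du leaves P2 open; dropping Sa leaves P5 open), so no proper subset is valid.
Among all size-2 subsets of the eligible variables, only {Du, Sa} blocks every backdoor path, so it is the unique smallest valid adjustment set.

{Du, Sa}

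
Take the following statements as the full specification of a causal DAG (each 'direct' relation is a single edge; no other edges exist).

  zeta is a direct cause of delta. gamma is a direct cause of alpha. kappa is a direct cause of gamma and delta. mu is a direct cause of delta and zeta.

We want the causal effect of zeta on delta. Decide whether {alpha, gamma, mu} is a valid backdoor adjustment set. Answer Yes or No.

Backdoor paths from zeta to delta (paths whose first edge points into zeta):
  P1: zeta <- mu -> delta
Condition 1 (no descendant of zeta in the set): holds — descendants of zeta are {delta}; none are in {alpha, gamma, mu}.
Condition 2 (every backdoor path blocked by {alpha, gamma, mu}):
  P1: blocked at fork node mu ∈ conditioning set.
{alpha, gamma, mu} satisfies the backdoor criterion.

Yes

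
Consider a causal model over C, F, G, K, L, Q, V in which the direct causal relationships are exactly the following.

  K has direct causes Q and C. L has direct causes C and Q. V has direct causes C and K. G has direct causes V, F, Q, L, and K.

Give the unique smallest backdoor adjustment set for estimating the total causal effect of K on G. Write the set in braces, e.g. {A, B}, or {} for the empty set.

{C, Q}

Variables eligible for adjustment (non-descendants of K, excluding K and G): {C, F, L, Q}.
Backdoor paths from K to G:
  P1: K <- C -> V -> G
  P2: K <- C -> L <- Q -> G
  P3: K <- C -> L -> G
  P4: K <- Q -> L <- C -> V -> G
  P5: K <- Q -> L -> G
  P6: K <- Q -> G
The empty set is not sufficient: P1 (K <- C -> V -> G) has no collider blocking it and no conditioned non-collider, so it is open.
Try {C, Q}:
  P1: blocked at fork node C ∈ conditioning set.
  P2: blocked at fork node C ∈ conditioning set.
  P3: blocked at fork node C ∈ conditioning set.
  P4: blocked at fork node Q ∈ conditioning set.
  P5: blocked at fork node Q ∈ conditioning set.
  P6: blocked at fork node Q ∈ conditioning set.
{C, Q} contains no descendant of K and blocks every backdoor path.
Every element of {C, Q} is needed (dropping C leaves P1 open; dropping Q leaves P5 open), so no proper subset is valid.
Among all size-2 subsets of the eligible variables, only {C, Q} blocks every backdoor path, so it is the unique smallest valid adjustment set.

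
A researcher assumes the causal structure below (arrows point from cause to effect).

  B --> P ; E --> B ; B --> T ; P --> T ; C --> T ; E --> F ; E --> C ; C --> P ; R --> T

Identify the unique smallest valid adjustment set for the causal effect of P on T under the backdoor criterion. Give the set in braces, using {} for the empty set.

{B, C}

Variables eligible for adjustment (non-descendants of P, excluding P and T): {B, C, E, F, R}.
Backdoor paths from P to T:
  P1: P <- C <- E -> B -> T
  P2: P <- C -> T
  P3: P <- B <- E -> C -> T
  P4: P <- B -> T
The empty set is not sufficient: P1 (P <- C <- E -> B -> T) has no collider blocking it and no conditioned non-collider, so it is open.
Try {B, C}:
  P1: blocked at chain node C ∈ conditioning set.
  P2: blocked at fork node C ∈ conditioning set.
  P3: blocked at chain node B ∈ conditioning set.
  P4: blocked at fork node B ∈ conditioning set.
{B, C} contains no descendant of P and blocks every backdoor path.
Every element of {B, C} is needed (dropping B leaves P4 open; dropping C leaves P2 open), so no proper subset is valid.
Among all size-2 subsets of the eligible variables, only {B, C} blocks every backdoor path, so it is the unique smallest valid adjustment set.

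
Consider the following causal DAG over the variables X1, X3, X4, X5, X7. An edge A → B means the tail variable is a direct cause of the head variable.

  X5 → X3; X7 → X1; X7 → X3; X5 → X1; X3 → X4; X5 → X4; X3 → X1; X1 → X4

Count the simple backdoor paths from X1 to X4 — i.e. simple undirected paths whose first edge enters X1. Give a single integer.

6

A backdoor path from X1 to X4 is any simple undirected path whose first edge points into X1 (i.e. leaves X1 via a parent).
Parents of X1: {X3, X5, X7}.
Enumerating:
  P1: X1 <- X7 -> X3 <- X5 -> X4
  P2: X1 <- X7 -> X3 -> X4
  P3: X1 <- X5 -> X3 -> X4
  P4: X1 <- X5 -> X4
  P5: X1 <- X3 <- X5 -> X4
  P6: X1 <- X3 -> X4
That exhausts the simple backdoor paths. Count: 6.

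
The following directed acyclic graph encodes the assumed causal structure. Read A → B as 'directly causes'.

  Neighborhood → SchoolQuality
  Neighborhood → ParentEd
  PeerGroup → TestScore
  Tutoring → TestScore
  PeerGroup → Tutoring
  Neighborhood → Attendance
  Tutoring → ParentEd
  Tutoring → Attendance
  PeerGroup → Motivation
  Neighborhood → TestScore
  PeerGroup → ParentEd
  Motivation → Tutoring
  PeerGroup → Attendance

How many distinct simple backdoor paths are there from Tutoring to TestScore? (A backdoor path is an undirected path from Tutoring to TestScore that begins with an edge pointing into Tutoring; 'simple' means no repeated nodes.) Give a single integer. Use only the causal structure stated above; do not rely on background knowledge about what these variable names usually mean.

6

A backdoor path from Tutoring to TestScore is any simple undirected path whose first edge points into Tutoring (i.e. leaves Tutoring via a parent).
Parents of Tutoring: {Motivation, PeerGroup}.
Enumerating:
  P1: Tutoring <- PeerGroup -> ParentEd <- Neighborhood -> TestScore
  P2: Tutoring <- PeerGroup -> TestScore
  P3: Tutoring <- PeerGroup -> Attendance <- Neighborhood -> TestScore
  P4: Tutoring <- Motivation <- PeerGroup -> ParentEd <- Neighborhood -> TestScore
  P5: Tutoring <- Motivation <- PeerGroup -> TestScore
  P6: Tutoring <- Motivation <- PeerGroup -> Attendance <- Neighborhood -> TestScore
That exhausts the simple backdoor paths. Count: 6.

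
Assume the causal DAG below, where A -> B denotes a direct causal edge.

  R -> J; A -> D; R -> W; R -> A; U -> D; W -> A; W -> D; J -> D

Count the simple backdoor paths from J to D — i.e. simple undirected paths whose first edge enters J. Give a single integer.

4

A backdoor path from J to D is any simple undirected path whose first edge points into J (i.e. leaves J via a parent).
Parents of J: {R}.
Enumerating:
  P1: J <- R -> W -> A -> D
  P2: J <- R -> W -> D
  P3: J <- R -> A <- W -> D
  P4: J <- R -> A -> D
That exhausts the simple backdoor paths. Count: 4.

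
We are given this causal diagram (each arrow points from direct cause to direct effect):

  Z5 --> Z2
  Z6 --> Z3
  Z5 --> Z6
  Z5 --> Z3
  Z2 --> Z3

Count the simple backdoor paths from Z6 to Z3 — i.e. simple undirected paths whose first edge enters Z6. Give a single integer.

A backdoor path from Z6 to Z3 is any simple undirected path whose first edge points into Z6 (i.e. leaves Z6 via a parent).
Parents of Z6: {Z5}.
Enumerating:
  P1: Z6 <- Z5 -> Z2 -> Z3
  P2: Z6 <- Z5 -> Z3
That exhausts the simple backdoor paths. Count: 2.

2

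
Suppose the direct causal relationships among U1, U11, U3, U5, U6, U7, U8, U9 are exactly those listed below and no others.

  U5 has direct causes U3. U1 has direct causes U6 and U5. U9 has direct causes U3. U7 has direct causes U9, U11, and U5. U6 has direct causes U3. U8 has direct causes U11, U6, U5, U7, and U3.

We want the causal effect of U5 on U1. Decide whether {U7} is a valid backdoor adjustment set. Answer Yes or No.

Backdoor paths from U5 to U1 (paths whose first edge points into U5):
  P1: U5 <- U3 -> U9 -> U7 <- U11 -> U8 <- U6 -> U1
  P2: U5 <- U3 -> U9 -> U7 -> U8 <- U6 -> U1
  P3: U5 <- U3 -> U6 -> U1
  P4: U5 <- U3 -> U8 <- U6 -> U1
Condition 1 (no descendant of U5 in the set): FAILS — U7 is a descendant of U5.
Condition 2 (every backdoor path blocked by {U7}):
  P1: blocked at collider U8 (neither it nor any descendant is in the conditioning set).
  P2: blocked at chain node U7 ∈ conditioning set.
  P3: open — no interior node is in the conditioning set.
  P4: blocked at collider U8 (neither it nor any descendant is in the conditioning set).
{U7} does not satisfy the backdoor criterion.

No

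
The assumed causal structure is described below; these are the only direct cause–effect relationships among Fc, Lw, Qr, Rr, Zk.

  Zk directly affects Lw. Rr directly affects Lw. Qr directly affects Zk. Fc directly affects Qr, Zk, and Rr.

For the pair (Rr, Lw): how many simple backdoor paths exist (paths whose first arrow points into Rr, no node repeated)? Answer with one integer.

2

A backdoor path from Rr to Lw is any simple undirected path whose first edge points into Rr (i.e. leaves Rr via a parent).
Parents of Rr: {Fc}.
Enumerating:
  P1: Rr <- Fc -> Qr -> Zk -> Lw
  P2: Rr <- Fc -> Zk -> Lw
That exhausts the simple backdoor paths. Count: 2.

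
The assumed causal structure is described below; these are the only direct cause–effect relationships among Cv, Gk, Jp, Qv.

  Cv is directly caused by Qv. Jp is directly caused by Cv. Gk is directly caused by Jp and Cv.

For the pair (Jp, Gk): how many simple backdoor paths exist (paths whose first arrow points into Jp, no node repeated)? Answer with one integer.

1

A backdoor path from Jp to Gk is any simple undirected path whose first edge points into Jp (i.e. leaves Jp via a parent).
Parents of Jp: {Cv}.
Enumerating:
  P1: Jp <- Cv -> Gk
That exhausts the simple backdoor paths. Count: 1.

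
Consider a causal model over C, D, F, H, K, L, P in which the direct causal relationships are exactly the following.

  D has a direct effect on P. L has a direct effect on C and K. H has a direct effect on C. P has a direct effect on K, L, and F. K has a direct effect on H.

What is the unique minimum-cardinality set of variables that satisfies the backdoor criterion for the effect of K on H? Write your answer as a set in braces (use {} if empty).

{}

Variables eligible for adjustment (non-descendants of K, excluding K and H): {D, F, L, P}.
Backdoor paths from K to H:
  P1: K <- P -> L -> C <- H
  P2: K <- L -> C <- H
Each backdoor path contains an unconditioned collider, so every path is already blocked with the empty conditioning set:
  P1: blocked at collider C (neither it nor any descendant is in the conditioning set).
  P2: blocked at collider C (neither it nor any descendant is in the conditioning set).
The empty set is therefore the unique smallest valid set.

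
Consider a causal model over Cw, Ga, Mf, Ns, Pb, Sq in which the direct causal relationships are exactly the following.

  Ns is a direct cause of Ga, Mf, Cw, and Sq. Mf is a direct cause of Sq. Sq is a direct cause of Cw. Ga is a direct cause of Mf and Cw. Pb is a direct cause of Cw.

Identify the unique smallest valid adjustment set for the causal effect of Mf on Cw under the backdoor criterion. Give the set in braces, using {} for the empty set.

Variables eligible for adjustment (non-descendants of Mf, excluding Mf and Cw): {Ga, Ns, Pb}.
Backdoor paths from Mf to Cw:
  P1: Mf <- Ns -> Ga -> Cw
  P2: Mf <- Ns -> Sq -> Cw
  P3: Mf <- Ns -> Cw
  P4: Mf <- Ga <- Ns -> Sq -> Cw
  P5: Mf <- Ga <- Ns -> Cw
  P6: Mf <- Ga -> Cw
The empty set is not sufficient: P1 (Mf <- Ns -> Ga -> Cw) has no collider blocking it and no conditioned non-collider, so it is open.
Try {Ga, Ns}:
  P1: blocked at fork node Ns ∈ conditioning set.
  P2: blocked at fork node Ns ∈ conditioning set.
  P3: blocked at fork node Ns ∈ conditioning set.
  P4: blocked at chain node Ga ∈ conditioning set.
  P5: blocked at chain node Ga ∈ conditioning set.
  P6: blocked at fork node Ga ∈ conditioning set.
{Ga, Ns} contains no descendant of Mf and blocks every backdoor path.
Every element of {Ga, Ns} is needed (dropping Ga leaves P6 open; dropping Ns leaves P2 open), so no proper subset is valid.
Among all size-2 subsets of the eligible variables, only {Ga, Ns} blocks every backdoor path, so it is the unique smallest valid adjustment set.

{Ga, Ns}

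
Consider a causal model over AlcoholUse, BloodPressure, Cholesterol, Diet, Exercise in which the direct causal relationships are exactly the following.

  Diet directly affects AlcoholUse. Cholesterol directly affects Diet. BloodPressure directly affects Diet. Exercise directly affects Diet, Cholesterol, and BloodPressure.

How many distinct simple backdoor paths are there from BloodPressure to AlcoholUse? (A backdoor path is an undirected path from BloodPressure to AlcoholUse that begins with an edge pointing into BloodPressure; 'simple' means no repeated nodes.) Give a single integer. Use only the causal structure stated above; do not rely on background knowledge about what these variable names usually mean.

2

A backdoor path from BloodPressure to AlcoholUse is any simple undirected path whose first edge points into BloodPressure (i.e. leaves BloodPressure via a parent).
Parents of BloodPressure: {Exercise}.
Enumerating:
  P1: BloodPressure <- Exercise -> Cholesterol -> Diet -> AlcoholUse
  P2: BloodPressure <- Exercise -> Diet -> AlcoholUse
That exhausts the simple backdoor paths. Count: 2.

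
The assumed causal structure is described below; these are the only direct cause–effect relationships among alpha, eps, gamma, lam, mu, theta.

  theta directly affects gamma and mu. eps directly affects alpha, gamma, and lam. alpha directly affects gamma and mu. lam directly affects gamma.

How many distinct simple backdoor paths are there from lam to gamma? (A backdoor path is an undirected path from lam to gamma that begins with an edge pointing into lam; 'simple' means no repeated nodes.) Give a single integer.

3

A backdoor path from lam to gamma is any simple undirected path whose first edge points into lam (i.e. leaves lam via a parent).
Parents of lam: {eps}.
Enumerating:
  P1: lam <- eps -> alpha -> gamma
  P2: lam <- eps -> alpha -> mu <- theta -> gamma
  P3: lam <- eps -> gamma
That exhausts the simple backdoor paths. Count: 3.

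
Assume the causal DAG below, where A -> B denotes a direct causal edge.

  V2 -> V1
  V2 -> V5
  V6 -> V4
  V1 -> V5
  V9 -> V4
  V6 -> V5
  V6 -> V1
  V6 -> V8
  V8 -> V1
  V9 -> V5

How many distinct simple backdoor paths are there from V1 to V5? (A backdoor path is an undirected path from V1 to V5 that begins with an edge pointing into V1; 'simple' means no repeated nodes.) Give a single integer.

5

A backdoor path from V1 to V5 is any simple undirected path whose first edge points into V1 (i.e. leaves V1 via a parent).
Parents of V1: {V2, V6, V8}.
Enumerating:
  P1: V1 <- V6 -> V4 <- V9 -> V5
  P2: V1 <- V6 -> V5
  P3: V1 <- V2 -> V5
  P4: V1 <- V8 <- V6 -> V4 <- V9 -> V5
  P5: V1 <- V8 <- V6 -> V5
That exhausts the simple backdoor paths. Count: 5.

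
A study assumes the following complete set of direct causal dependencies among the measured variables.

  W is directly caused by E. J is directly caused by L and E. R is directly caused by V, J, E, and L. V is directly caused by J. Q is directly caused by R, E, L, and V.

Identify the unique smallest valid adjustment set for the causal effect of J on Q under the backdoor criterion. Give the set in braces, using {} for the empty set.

{E, L}

Variables eligible for adjustment (non-descendants of J, excluding J and Q): {E, L, W}.
Backdoor paths from J to Q:
  P1: J <- E -> R <- L -> Q
  P2: J <- E -> R <- V -> Q
  P3: J <- E -> R -> Q
  P4: J <- E -> Q
  P5: J <- L -> R <- E -> Q
  P6: J <- L -> R <- V -> Q
  P7: J <- L -> R -> Q
  P8: J <- L -> Q
The empty set is not sufficient: P3 (J <- E -> R -> Q) has no collider blocking it and no conditioned non-collider, so it is open.
Try {E, L}:
  P1: blocked at fork node E ∈ conditioning set.
  P2: blocked at fork node E ∈ conditioning set.
  P3: blocked at fork node E ∈ conditioning set.
  P4: blocked at fork node E ∈ conditioning set.
  P5: blocked at fork node L ∈ conditioning set.
  P6: blocked at fork node L ∈ conditioning set.
  P7: blocked at fork node L ∈ conditioning set.
  P8: blocked at fork node L ∈ conditioning set.
{E, L} contains no descendant of J and blocks every backdoor path.
Every element of {E, L} is needed (dropping E leaves P3 open; dropping L leaves P7 open), so no proper subset is valid.
Among all size-2 subsets of the eligible variables, only {E, L} blocks every backdoor path, so it is the unique smallest valid adjustment set.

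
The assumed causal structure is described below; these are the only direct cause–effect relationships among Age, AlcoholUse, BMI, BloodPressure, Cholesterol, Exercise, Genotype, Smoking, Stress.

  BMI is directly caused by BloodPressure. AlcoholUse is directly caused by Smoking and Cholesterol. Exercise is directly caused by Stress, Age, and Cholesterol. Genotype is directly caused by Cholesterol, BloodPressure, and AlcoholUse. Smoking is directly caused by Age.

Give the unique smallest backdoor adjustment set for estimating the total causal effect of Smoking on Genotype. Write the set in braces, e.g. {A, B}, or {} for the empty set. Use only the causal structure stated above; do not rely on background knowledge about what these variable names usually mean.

Variables eligible for adjustment (non-descendants of Smoking, excluding Smoking and Genotype): {Age, BMI, BloodPressure, Cholesterol, Exercise, Stress}.
Backdoor paths from Smoking to Genotype:
  P1: Smoking <- Age -> Exercise <- Cholesterol -> AlcoholUse -> Genotype
  P2: Smoking <- Age -> Exercise <- Cholesterol -> Genotype
Each backdoor path contains an unconditioned collider, so every path is already blocked with the empty conditioning set:
  P1: blocked at collider Exercise (neither it nor any descendant is in the conditioning set).
  P2: blocked at collider Exercise (neither it nor any descendant is in the conditioning set).
The empty set is therefore the unique smallest valid set.

{}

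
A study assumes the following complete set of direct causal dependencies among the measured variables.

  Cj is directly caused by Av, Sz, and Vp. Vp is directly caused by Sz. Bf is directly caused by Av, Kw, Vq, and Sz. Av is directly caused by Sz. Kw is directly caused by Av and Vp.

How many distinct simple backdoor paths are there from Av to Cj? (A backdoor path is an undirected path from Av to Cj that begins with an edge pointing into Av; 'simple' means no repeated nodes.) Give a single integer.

A backdoor path from Av to Cj is any simple undirected path whose first edge points into Av (i.e. leaves Av via a parent).
Parents of Av: {Sz}.
Enumerating:
  P1: Av <- Sz -> Vp -> Cj
  P2: Av <- Sz -> Bf <- Kw <- Vp -> Cj
  P3: Av <- Sz -> Cj
That exhausts the simple backdoor paths. Count: 3.

3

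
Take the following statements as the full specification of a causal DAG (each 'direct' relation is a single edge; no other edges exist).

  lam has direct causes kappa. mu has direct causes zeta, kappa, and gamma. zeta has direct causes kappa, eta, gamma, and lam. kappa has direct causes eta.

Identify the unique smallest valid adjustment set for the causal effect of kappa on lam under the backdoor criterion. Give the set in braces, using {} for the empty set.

{}

Variables eligible for adjustment (non-descendants of kappa, excluding kappa and lam): {eta, gamma}.
Backdoor paths from kappa to lam:
  P1: kappa <- eta -> zeta <- lam
Each backdoor path contains an unconditioned collider, so every path is already blocked with the empty conditioning set:
  P1: blocked at collider zeta (neither it nor any descendant is in the conditioning set).
The empty set is therefore the unique smallest valid set.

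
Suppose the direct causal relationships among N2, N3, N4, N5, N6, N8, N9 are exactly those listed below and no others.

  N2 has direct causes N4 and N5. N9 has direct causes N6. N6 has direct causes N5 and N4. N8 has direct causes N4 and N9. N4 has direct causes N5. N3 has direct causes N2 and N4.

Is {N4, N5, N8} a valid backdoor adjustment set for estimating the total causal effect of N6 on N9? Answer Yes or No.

Backdoor paths from N6 to N9 (paths whose first edge points into N6):
  P1: N6 <- N5 -> N4 -> N8 <- N9
  P2: N6 <- N5 -> N2 <- N4 -> N8 <- N9
  P3: N6 <- N5 -> N2 -> N3 <- N4 -> N8 <- N9
  P4: N6 <- N4 -> N8 <- N9
Condition 1 (no descendant of N6 in the set): FAILS — N8 is a descendant of N6.
Condition 2 (every backdoor path blocked by {N4, N5, N8}):
  P1: blocked at fork node N5 ∈ conditioning set.
  P2: blocked at fork node N5 ∈ conditioning set.
  P3: blocked at fork node N5 ∈ conditioning set.
  P4: blocked at fork node N4 ∈ conditioning set.
{N4, N5, N8} does not satisfy the backdoor criterion.

No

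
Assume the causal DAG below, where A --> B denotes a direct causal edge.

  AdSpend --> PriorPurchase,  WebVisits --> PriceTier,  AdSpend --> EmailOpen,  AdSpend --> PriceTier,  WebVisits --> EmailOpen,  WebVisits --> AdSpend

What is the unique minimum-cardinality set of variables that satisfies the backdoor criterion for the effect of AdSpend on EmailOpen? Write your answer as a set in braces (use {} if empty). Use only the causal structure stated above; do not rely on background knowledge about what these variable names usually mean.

Variables eligible for adjustment (non-descendants of AdSpend, excluding AdSpend and EmailOpen): {WebVisits}.
Backdoor paths from AdSpend to EmailOpen:
  P1: AdSpend <- WebVisits -> EmailOpen
The empty set is not sufficient: P1 (AdSpend <- WebVisits -> EmailOpen) has no collider blocking it and no conditioned non-collider, so it is open.
Try {WebVisits}:
  P1: blocked at fork node WebVisits ∈ conditioning set.
{WebVisits} contains no descendant of AdSpend and blocks every backdoor path.
{WebVisits} is the unique smallest valid adjustment set.

{WebVisits}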